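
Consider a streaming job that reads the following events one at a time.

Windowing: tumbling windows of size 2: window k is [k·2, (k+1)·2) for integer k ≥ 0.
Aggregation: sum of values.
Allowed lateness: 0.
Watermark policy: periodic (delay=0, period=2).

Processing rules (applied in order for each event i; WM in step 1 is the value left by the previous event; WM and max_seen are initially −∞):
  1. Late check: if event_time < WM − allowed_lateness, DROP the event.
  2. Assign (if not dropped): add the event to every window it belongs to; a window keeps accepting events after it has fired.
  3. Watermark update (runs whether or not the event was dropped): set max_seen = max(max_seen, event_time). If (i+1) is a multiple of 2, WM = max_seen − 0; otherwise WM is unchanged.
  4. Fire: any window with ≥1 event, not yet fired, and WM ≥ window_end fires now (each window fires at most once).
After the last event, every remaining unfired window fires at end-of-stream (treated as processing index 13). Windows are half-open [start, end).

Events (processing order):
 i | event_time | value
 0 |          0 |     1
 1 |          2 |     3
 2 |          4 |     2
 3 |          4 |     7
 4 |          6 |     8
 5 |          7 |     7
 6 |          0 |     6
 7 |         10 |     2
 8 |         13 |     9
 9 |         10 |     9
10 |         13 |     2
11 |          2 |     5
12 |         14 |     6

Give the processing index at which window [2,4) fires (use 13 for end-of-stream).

3

i=0 t=0 v=1: → [0,2); WM=−∞
i=1 t=2 v=3: → [2,4); WM=2; [0,2) fires=1
i=2 t=4 v=2: → [4,6); WM=2
i=3 t=4 v=7: → [4,6); WM=4; [2,4) fires=3
i=4 t=6 v=8: → [6,8); WM=4
i=5 t=7 v=7: → [6,8); WM=7; [4,6) fires=9
i=6 t=0 v=6: DROP (t<7-0); WM=7
i=7 t=10 v=2: → [10,12); WM=10; [6,8) fires=15
i=8 t=13 v=9: → [12,14); WM=10
i=9 t=10 v=9: → [10,12); WM=13; [10,12) fires=11
i=10 t=13 v=2: → [12,14); WM=13
i=11 t=2 v=5: DROP (t<13-0); WM=13
i=12 t=14 v=6: → [14,16); WM=13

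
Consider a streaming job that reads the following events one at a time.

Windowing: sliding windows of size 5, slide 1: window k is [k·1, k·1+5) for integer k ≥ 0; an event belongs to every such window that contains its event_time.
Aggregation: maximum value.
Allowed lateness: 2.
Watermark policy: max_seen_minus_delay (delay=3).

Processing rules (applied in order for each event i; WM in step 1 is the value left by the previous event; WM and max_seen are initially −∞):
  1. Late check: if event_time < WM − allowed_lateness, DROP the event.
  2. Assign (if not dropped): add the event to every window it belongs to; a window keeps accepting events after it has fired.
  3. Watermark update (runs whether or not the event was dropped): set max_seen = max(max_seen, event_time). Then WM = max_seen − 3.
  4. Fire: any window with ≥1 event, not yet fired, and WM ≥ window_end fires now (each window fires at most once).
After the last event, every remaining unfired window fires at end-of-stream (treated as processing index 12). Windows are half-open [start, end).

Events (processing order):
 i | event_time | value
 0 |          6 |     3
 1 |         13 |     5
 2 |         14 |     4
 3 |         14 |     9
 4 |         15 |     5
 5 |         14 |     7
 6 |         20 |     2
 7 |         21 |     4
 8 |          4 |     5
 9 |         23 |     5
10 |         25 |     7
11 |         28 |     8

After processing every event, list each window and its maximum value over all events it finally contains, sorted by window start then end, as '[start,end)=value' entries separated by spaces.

[2,7)=3 [3,8)=3 [4,9)=3 [5,10)=3 [6,11)=3 [9,14)=5 [10,15)=9 [11,16)=9 [12,17)=9 [13,18)=9 [14,19)=9 [15,20)=5 [16,21)=2 [17,22)=4 [18,23)=4 [19,24)=5 [20,25)=5 [21,26)=7 [22,27)=7 [23,28)=7 [24,29)=8 [25,30)=8 [26,31)=8 [27,32)=8 [28,33)=8

i=0 t=6 v=3: → [6,11),[5,10),[4,9),[3,8),[2,7); WM=3
i=1 t=13 v=5: → [13,18),[12,17),[11,16),[10,15),[9,14); WM=10; [2,7) fires=3 [3,8) fires=3 [4,9) fires=3 [5,10) fires=3
i=2 t=14 v=4: → [14,19),[13,18),[12,17),[11,16),[10,15); WM=11; [6,11) fires=3
i=3 t=14 v=9: → [14,19),[13,18),[12,17),[11,16),[10,15); WM=11
i=4 t=15 v=5: → [15,20),[14,19),[13,18),[12,17),[11,16); WM=12
i=5 t=14 v=7: → [14,19),[13,18),[12,17),[11,16),[10,15); WM=12
i=6 t=20 v=2: → [20,25),[19,24),[18,23),[17,22),[16,21); WM=17; [9,14) fires=5 [10,15) fires=9 [11,16) fires=9 [12,17) fires=9
i=7 t=21 v=4: → [21,26),[20,25),[19,24),[18,23),[17,22); WM=18; [13,18) fires=9
i=8 t=4 v=5: DROP (t<18-2); WM=18
i=9 t=23 v=5: → [23,28),[22,27),[21,26),[20,25),[19,24); WM=20; [14,19) fires=9 [15,20) fires=5
i=10 t=25 v=7: → [25,30),[24,29),[23,28),[22,27),[21,26); WM=22; [16,21) fires=2 [17,22) fires=4
i=11 t=28 v=8: → [28,33),[27,32),[26,31),[25,30),[24,29); WM=25; [18,23) fires=4 [19,24) fires=5 [20,25) fires=5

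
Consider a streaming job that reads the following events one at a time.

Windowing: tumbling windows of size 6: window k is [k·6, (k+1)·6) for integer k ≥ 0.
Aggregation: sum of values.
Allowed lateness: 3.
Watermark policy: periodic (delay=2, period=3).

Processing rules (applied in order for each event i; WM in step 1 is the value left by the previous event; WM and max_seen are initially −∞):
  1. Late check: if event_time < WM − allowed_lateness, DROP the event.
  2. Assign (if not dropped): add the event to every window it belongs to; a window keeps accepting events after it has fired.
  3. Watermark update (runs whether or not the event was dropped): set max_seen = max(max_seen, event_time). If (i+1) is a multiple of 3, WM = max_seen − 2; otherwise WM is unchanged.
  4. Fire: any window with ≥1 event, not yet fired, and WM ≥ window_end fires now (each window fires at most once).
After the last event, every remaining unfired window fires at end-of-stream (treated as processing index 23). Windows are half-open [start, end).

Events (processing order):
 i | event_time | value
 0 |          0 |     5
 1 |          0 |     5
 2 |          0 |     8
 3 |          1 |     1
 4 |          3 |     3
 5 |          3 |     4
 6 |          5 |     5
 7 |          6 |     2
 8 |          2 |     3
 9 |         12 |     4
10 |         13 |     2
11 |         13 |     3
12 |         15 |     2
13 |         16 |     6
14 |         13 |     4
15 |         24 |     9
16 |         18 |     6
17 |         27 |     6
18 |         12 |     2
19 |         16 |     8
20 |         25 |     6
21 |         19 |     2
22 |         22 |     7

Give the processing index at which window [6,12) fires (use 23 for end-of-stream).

14

i=0 t=0 v=5: → [0,6); WM=−∞
i=1 t=0 v=5: → [0,6); WM=−∞
i=2 t=0 v=8: → [0,6); WM=-2
i=3 t=1 v=1: → [0,6); WM=-2
i=4 t=3 v=3: → [0,6); WM=-2
i=5 t=3 v=4: → [0,6); WM=1
i=6 t=5 v=5: → [0,6); WM=1
i=7 t=6 v=2: → [6,12); WM=1
i=8 t=2 v=3: → [0,6); WM=4
i=9 t=12 v=4: → [12,18); WM=4
i=10 t=13 v=2: → [12,18); WM=4
i=11 t=13 v=3: → [12,18); WM=11; [0,6) fires=34
i=12 t=15 v=2: → [12,18); WM=11
i=13 t=16 v=6: → [12,18); WM=11
i=14 t=13 v=4: → [12,18); WM=14; [6,12) fires=2
i=15 t=24 v=9: → [24,30); WM=14
i=16 t=18 v=6: → [18,24); WM=14
i=17 t=27 v=6: → [24,30); WM=25; [12,18) fires=21 [18,24) fires=6
i=18 t=12 v=2: DROP (t<25-3); WM=25
i=19 t=16 v=8: DROP (t<25-3); WM=25
i=20 t=25 v=6: → [24,30); WM=25
i=21 t=19 v=2: DROP (t<25-3); WM=25
i=22 t=22 v=7: → [18,24); WM=25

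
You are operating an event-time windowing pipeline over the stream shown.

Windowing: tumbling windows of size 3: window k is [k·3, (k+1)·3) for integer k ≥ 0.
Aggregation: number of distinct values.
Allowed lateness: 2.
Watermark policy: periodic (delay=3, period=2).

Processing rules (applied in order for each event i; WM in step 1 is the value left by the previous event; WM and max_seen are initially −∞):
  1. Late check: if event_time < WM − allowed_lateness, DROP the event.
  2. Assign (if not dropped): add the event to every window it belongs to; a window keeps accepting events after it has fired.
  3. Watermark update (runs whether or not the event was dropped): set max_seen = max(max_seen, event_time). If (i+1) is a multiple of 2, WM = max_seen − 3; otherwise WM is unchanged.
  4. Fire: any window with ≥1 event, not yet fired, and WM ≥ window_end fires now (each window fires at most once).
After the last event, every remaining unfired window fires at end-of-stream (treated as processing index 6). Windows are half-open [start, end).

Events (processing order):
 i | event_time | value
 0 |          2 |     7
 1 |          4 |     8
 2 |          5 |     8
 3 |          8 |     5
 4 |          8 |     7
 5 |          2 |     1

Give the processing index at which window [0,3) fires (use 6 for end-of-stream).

i=0 t=2 v=7: → [0,3); WM=−∞
i=1 t=4 v=8: → [3,6); WM=1
i=2 t=5 v=8: → [3,6); WM=1
i=3 t=8 v=5: → [6,9); WM=5; [0,3) fires=1
i=4 t=8 v=7: → [6,9); WM=5
i=5 t=2 v=1: DROP (t<5-2); WM=5

3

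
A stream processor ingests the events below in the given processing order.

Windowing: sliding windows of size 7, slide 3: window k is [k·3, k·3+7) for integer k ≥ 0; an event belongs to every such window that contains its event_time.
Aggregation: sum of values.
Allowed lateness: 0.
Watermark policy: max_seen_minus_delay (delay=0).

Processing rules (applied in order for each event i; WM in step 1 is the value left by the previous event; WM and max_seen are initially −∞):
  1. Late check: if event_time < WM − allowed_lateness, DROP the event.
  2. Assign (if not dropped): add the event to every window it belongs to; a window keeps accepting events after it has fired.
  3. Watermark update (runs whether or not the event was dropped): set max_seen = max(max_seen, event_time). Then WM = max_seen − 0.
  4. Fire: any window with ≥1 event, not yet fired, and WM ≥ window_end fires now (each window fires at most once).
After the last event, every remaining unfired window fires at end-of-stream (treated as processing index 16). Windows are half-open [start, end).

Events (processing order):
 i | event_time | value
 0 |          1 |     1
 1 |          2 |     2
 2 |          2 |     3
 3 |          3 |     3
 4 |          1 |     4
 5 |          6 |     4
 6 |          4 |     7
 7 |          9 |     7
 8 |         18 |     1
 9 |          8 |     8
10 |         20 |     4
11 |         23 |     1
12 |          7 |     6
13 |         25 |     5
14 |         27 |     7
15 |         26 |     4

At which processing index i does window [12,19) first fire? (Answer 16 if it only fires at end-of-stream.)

i=0 t=1 v=1: → [0,7); WM=1
i=1 t=2 v=2: → [0,7); WM=2
i=2 t=2 v=3: → [0,7); WM=2
i=3 t=3 v=3: → [3,10),[0,7); WM=3
i=4 t=1 v=4: DROP (t<3-0); WM=3
i=5 t=6 v=4: → [6,13),[3,10),[0,7); WM=6
i=6 t=4 v=7: DROP (t<6-0); WM=6
i=7 t=9 v=7: → [9,16),[6,13),[3,10); WM=9; [0,7) fires=13
i=8 t=18 v=1: → [18,25),[15,22),[12,19); WM=18; [3,10) fires=14 [6,13) fires=11 [9,16) fires=7
i=9 t=8 v=8: DROP (t<18-0); WM=18
i=10 t=20 v=4: → [18,25),[15,22); WM=20; [12,19) fires=1
i=11 t=23 v=1: → [21,28),[18,25); WM=23; [15,22) fires=5
i=12 t=7 v=6: DROP (t<23-0); WM=23
i=13 t=25 v=5: → [24,31),[21,28); WM=25; [18,25) fires=6
i=14 t=27 v=7: → [27,34),[24,31),[21,28); WM=27
i=15 t=26 v=4: DROP (t<27-0); WM=27

10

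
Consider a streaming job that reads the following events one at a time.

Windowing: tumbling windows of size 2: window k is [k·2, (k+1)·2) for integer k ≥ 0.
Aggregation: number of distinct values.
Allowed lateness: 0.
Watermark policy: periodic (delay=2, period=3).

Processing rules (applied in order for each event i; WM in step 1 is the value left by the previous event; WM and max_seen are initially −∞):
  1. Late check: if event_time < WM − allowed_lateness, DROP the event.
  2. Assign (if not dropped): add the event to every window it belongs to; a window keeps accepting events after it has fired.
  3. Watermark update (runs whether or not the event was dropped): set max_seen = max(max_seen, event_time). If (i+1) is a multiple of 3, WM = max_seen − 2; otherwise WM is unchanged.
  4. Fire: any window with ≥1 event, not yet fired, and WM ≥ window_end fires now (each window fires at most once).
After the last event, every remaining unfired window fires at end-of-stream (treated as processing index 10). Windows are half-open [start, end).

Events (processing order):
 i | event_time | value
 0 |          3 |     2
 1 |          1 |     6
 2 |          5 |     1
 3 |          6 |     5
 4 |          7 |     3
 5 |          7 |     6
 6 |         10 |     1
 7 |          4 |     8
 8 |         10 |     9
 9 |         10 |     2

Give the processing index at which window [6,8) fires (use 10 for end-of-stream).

i=0 t=3 v=2: → [2,4); WM=−∞
i=1 t=1 v=6: → [0,2); WM=−∞
i=2 t=5 v=1: → [4,6); WM=3; [0,2) fires=1
i=3 t=6 v=5: → [6,8); WM=3
i=4 t=7 v=3: → [6,8); WM=3
i=5 t=7 v=6: → [6,8); WM=5; [2,4) fires=1
i=6 t=10 v=1: → [10,12); WM=5
i=7 t=4 v=8: DROP (t<5-0); WM=5
i=8 t=10 v=9: → [10,12); WM=8; [4,6) fires=1 [6,8) fires=3
i=9 t=10 v=2: → [10,12); WM=8

8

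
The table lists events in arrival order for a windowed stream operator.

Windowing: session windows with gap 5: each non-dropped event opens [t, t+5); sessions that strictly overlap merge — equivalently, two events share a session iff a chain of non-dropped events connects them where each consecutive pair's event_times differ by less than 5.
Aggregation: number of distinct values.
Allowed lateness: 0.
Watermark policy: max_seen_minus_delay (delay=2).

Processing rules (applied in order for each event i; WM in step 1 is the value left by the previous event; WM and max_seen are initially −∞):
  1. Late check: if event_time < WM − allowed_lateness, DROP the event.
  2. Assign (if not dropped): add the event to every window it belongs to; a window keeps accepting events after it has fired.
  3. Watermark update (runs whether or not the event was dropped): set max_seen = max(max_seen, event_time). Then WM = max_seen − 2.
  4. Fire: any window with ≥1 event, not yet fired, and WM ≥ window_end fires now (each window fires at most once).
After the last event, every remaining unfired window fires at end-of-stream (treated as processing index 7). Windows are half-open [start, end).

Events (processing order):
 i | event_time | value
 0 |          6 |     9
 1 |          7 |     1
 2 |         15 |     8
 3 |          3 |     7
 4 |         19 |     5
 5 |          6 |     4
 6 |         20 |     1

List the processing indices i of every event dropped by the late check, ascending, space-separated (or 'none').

3 5

i=0 t=6 v=9: → [6,11); WM=4
i=1 t=7 v=1: → [6,12); WM=5
i=2 t=15 v=8: → [15,20); WM=13
i=3 t=3 v=7: DROP (t<13-0); WM=13
i=4 t=19 v=5: → [15,24); WM=17
i=5 t=6 v=4: DROP (t<17-0); WM=17
i=6 t=20 v=1: → [15,25); WM=18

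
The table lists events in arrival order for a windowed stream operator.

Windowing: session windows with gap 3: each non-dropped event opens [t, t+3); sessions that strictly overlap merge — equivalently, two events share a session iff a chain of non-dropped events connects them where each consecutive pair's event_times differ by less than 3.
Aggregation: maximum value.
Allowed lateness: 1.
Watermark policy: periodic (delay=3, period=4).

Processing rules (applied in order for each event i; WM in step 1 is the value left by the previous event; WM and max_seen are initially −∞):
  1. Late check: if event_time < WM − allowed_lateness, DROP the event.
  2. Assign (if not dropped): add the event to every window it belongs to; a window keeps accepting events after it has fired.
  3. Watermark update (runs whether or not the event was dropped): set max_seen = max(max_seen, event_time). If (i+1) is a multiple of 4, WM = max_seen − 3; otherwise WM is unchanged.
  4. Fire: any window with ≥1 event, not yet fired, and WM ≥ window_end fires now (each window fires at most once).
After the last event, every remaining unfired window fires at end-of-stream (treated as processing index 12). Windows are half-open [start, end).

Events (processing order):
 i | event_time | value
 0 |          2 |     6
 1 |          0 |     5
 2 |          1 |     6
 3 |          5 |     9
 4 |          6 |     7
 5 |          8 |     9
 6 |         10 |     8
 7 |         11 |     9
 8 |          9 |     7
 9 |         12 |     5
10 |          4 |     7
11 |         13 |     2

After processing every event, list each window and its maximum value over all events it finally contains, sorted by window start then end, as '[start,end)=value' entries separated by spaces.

[0,5)=6 [5,16)=9

i=0 t=2 v=6: → [2,5); WM=−∞
i=1 t=0 v=5: → [0,5); WM=−∞
i=2 t=1 v=6: → [0,5); WM=−∞
i=3 t=5 v=9: → [5,8); WM=2
i=4 t=6 v=7: → [5,9); WM=2
i=5 t=8 v=9: → [5,11); WM=2
i=6 t=10 v=8: → [5,13); WM=2
i=7 t=11 v=9: → [5,14); WM=8
i=8 t=9 v=7: → [5,14); WM=8
i=9 t=12 v=5: → [5,15); WM=8
i=10 t=4 v=7: DROP (t<8-1); WM=8
i=11 t=13 v=2: → [5,16); WM=10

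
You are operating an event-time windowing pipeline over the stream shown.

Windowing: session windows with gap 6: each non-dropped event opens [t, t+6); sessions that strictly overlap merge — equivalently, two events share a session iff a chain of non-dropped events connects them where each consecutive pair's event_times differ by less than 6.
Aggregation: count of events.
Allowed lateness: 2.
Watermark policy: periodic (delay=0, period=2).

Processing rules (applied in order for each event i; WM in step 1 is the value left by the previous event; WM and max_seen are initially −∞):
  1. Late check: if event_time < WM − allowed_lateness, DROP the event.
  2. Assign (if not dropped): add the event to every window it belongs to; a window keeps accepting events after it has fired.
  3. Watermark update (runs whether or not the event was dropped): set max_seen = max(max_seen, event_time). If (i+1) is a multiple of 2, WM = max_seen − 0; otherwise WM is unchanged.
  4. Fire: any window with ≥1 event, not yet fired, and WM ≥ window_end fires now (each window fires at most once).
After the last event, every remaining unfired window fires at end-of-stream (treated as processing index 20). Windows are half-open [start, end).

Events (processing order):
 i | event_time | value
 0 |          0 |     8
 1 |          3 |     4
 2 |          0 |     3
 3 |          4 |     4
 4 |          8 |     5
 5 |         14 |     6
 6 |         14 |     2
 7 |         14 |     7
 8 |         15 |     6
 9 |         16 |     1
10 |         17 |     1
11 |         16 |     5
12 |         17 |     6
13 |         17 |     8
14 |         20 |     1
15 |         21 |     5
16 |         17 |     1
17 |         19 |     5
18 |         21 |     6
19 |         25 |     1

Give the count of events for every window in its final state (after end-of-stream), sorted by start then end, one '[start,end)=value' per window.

i=0 t=0 v=8: → [0,6); WM=−∞
i=1 t=3 v=4: → [0,9); WM=3
i=2 t=0 v=3: DROP (t<3-2); WM=3
i=3 t=4 v=4: → [0,10); WM=4
i=4 t=8 v=5: → [0,14); WM=4
i=5 t=14 v=6: → [14,20); WM=14
i=6 t=14 v=2: → [14,20); WM=14
i=7 t=14 v=7: → [14,20); WM=14
i=8 t=15 v=6: → [14,21); WM=14
i=9 t=16 v=1: → [14,22); WM=16
i=10 t=17 v=1: → [14,23); WM=16
i=11 t=16 v=5: → [14,23); WM=17
i=12 t=17 v=6: → [14,23); WM=17
i=13 t=17 v=8: → [14,23); WM=17
i=14 t=20 v=1: → [14,26); WM=17
i=15 t=21 v=5: → [14,27); WM=21
i=16 t=17 v=1: DROP (t<21-2); WM=21
i=17 t=19 v=5: → [14,27); WM=21
i=18 t=21 v=6: → [14,27); WM=21
i=19 t=25 v=1: → [14,31); WM=25

[0,14)=4 [14,31)=14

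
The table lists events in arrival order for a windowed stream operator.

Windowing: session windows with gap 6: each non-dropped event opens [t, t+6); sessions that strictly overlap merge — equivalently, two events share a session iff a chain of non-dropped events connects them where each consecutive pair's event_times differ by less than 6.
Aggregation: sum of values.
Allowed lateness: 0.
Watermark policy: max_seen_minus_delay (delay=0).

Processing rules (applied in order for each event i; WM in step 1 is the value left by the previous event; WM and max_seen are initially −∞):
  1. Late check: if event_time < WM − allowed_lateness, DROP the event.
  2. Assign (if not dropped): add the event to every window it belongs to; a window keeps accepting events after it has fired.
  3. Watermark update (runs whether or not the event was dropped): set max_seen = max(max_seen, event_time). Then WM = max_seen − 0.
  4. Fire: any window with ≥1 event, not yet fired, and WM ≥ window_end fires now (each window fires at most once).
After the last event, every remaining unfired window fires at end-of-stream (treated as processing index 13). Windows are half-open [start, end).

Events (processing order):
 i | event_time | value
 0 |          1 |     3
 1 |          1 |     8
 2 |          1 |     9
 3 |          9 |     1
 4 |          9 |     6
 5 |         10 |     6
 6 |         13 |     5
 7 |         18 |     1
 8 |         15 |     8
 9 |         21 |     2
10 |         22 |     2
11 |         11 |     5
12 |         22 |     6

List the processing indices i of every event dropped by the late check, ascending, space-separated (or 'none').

i=0 t=1 v=3: → [1,7); WM=1
i=1 t=1 v=8: → [1,7); WM=1
i=2 t=1 v=9: → [1,7); WM=1
i=3 t=9 v=1: → [9,15); WM=9
i=4 t=9 v=6: → [9,15); WM=9
i=5 t=10 v=6: → [9,16); WM=10
i=6 t=13 v=5: → [9,19); WM=13
i=7 t=18 v=1: → [9,24); WM=18
i=8 t=15 v=8: DROP (t<18-0); WM=18
i=9 t=21 v=2: → [9,27); WM=21
i=10 t=22 v=2: → [9,28); WM=22
i=11 t=11 v=5: DROP (t<22-0); WM=22
i=12 t=22 v=6: → [9,28); WM=22

8 11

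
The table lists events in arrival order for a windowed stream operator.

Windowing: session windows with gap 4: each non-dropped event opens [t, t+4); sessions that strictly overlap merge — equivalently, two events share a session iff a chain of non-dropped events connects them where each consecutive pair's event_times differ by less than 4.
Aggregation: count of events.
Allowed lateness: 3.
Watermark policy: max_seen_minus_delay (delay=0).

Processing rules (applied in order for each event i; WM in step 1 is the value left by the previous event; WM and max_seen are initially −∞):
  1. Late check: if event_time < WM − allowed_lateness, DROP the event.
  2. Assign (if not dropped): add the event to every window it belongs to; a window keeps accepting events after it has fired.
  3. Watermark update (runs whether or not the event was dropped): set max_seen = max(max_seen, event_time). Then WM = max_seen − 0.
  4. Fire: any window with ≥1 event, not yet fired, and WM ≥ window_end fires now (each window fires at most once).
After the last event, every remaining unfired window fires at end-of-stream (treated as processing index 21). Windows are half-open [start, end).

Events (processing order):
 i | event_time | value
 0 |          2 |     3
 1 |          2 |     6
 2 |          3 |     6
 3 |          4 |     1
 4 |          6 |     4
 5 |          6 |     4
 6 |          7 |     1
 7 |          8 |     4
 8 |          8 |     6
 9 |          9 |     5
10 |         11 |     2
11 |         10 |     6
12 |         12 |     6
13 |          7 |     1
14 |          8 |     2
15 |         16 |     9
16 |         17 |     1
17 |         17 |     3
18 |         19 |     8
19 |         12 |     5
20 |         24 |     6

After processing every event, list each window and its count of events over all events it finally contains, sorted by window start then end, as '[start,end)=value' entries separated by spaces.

i=0 t=2 v=3: → [2,6); WM=2
i=1 t=2 v=6: → [2,6); WM=2
i=2 t=3 v=6: → [2,7); WM=3
i=3 t=4 v=1: → [2,8); WM=4
i=4 t=6 v=4: → [2,10); WM=6
i=5 t=6 v=4: → [2,10); WM=6
i=6 t=7 v=1: → [2,11); WM=7
i=7 t=8 v=4: → [2,12); WM=8
i=8 t=8 v=6: → [2,12); WM=8
i=9 t=9 v=5: → [2,13); WM=9
i=10 t=11 v=2: → [2,15); WM=11
i=11 t=10 v=6: → [2,15); WM=11
i=12 t=12 v=6: → [2,16); WM=12
i=13 t=7 v=1: DROP (t<12-3); WM=12
i=14 t=8 v=2: DROP (t<12-3); WM=12
i=15 t=16 v=9: → [16,20); WM=16
i=16 t=17 v=1: → [16,21); WM=17
i=17 t=17 v=3: → [16,21); WM=17
i=18 t=19 v=8: → [16,23); WM=19
i=19 t=12 v=5: DROP (t<19-3); WM=19
i=20 t=24 v=6: → [24,28); WM=24

[2,16)=13 [16,23)=4 [24,28)=1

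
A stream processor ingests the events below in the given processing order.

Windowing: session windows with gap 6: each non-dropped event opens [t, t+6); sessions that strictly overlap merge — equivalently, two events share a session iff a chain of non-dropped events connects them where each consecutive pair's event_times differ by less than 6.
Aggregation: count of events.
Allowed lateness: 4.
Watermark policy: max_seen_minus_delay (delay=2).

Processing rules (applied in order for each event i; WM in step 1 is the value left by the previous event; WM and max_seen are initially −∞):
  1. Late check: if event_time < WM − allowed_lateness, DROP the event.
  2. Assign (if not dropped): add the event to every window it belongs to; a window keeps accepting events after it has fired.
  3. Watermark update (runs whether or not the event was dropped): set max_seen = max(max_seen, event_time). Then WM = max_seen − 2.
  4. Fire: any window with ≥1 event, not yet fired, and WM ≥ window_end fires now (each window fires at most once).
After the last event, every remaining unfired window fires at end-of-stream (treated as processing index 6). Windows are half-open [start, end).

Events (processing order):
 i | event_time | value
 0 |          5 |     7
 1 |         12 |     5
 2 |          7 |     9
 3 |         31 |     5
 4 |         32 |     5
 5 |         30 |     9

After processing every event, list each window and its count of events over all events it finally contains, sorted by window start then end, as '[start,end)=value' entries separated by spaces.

[5,18)=3 [30,38)=3

i=0 t=5 v=7: → [5,11); WM=3
i=1 t=12 v=5: → [12,18); WM=10
i=2 t=7 v=9: → [5,18); WM=10
i=3 t=31 v=5: → [31,37); WM=29
i=4 t=32 v=5: → [31,38); WM=30
i=5 t=30 v=9: → [30,38); WM=30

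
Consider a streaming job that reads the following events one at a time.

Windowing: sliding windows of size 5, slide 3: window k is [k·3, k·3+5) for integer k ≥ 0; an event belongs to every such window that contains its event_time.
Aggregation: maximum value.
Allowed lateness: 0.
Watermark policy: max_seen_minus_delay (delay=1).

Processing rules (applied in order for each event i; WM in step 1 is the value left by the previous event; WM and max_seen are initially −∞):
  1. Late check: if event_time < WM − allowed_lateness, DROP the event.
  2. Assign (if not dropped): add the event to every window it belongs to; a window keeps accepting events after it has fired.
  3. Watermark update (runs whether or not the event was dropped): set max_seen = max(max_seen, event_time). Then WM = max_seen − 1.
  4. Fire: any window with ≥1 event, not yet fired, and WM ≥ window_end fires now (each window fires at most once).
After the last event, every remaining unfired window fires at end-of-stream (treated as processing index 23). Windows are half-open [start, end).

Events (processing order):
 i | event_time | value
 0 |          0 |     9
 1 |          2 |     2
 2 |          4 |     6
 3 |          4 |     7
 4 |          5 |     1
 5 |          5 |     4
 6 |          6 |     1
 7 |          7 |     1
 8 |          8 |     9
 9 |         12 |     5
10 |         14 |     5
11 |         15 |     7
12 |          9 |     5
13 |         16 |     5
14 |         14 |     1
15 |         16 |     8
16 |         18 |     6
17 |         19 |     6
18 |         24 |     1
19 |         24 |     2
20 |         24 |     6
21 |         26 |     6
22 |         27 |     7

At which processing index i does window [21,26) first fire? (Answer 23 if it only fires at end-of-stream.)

i=0 t=0 v=9: → [0,5); WM=-1
i=1 t=2 v=2: → [0,5); WM=1
i=2 t=4 v=6: → [3,8),[0,5); WM=3
i=3 t=4 v=7: → [3,8),[0,5); WM=3
i=4 t=5 v=1: → [3,8); WM=4
i=5 t=5 v=4: → [3,8); WM=4
i=6 t=6 v=1: → [6,11),[3,8); WM=5; [0,5) fires=9
i=7 t=7 v=1: → [6,11),[3,8); WM=6
i=8 t=8 v=9: → [6,11); WM=7
i=9 t=12 v=5: → [12,17),[9,14); WM=11; [3,8) fires=7 [6,11) fires=9
i=10 t=14 v=5: → [12,17); WM=13
i=11 t=15 v=7: → [15,20),[12,17); WM=14; [9,14) fires=5
i=12 t=9 v=5: DROP (t<14-0); WM=14
i=13 t=16 v=5: → [15,20),[12,17); WM=15
i=14 t=14 v=1: DROP (t<15-0); WM=15
i=15 t=16 v=8: → [15,20),[12,17); WM=15
i=16 t=18 v=6: → [18,23),[15,20); WM=17; [12,17) fires=8
i=17 t=19 v=6: → [18,23),[15,20); WM=18
i=18 t=24 v=1: → [24,29),[21,26); WM=23; [15,20) fires=8 [18,23) fires=6
i=19 t=24 v=2: → [24,29),[21,26); WM=23
i=20 t=24 v=6: → [24,29),[21,26); WM=23
i=21 t=26 v=6: → [24,29); WM=25
i=22 t=27 v=7: → [27,32),[24,29); WM=26; [21,26) fires=6

22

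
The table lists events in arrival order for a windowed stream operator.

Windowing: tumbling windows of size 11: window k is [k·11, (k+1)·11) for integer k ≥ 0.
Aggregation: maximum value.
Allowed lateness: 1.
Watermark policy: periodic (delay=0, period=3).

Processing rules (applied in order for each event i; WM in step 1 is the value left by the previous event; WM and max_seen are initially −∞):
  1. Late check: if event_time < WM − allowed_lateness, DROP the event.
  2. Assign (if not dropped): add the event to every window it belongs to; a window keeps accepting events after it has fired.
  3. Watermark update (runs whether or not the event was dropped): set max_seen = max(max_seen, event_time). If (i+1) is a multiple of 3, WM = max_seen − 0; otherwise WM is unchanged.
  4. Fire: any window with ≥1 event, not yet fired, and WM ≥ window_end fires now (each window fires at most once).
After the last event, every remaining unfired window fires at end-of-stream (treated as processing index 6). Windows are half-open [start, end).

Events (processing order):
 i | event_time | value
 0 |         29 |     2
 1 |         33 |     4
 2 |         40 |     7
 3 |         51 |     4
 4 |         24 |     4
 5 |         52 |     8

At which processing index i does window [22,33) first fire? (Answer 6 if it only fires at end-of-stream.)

i=0 t=29 v=2: → [22,33); WM=−∞
i=1 t=33 v=4: → [33,44); WM=−∞
i=2 t=40 v=7: → [33,44); WM=40; [22,33) fires=2
i=3 t=51 v=4: → [44,55); WM=40
i=4 t=24 v=4: DROP (t<40-1); WM=40
i=5 t=52 v=8: → [44,55); WM=52; [33,44) fires=7

2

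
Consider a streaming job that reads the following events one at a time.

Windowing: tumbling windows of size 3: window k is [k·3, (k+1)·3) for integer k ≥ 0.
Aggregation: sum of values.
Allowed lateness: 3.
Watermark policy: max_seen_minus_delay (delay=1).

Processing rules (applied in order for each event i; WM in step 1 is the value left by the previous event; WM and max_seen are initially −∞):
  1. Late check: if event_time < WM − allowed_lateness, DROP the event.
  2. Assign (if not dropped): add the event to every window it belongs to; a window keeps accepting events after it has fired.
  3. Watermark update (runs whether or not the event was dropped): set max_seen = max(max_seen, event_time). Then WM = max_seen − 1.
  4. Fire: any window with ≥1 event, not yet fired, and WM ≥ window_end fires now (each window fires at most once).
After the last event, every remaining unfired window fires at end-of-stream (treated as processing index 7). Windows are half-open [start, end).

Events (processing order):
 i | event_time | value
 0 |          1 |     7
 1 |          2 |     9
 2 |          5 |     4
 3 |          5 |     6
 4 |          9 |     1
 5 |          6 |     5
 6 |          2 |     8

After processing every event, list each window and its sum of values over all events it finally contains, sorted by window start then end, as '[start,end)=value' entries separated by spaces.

[0,3)=16 [3,6)=10 [6,9)=5 [9,12)=1

i=0 t=1 v=7: → [0,3); WM=0
i=1 t=2 v=9: → [0,3); WM=1
i=2 t=5 v=4: → [3,6); WM=4; [0,3) fires=16
i=3 t=5 v=6: → [3,6); WM=4
i=4 t=9 v=1: → [9,12); WM=8; [3,6) fires=10
i=5 t=6 v=5: → [6,9); WM=8
i=6 t=2 v=8: DROP (t<8-3); WM=8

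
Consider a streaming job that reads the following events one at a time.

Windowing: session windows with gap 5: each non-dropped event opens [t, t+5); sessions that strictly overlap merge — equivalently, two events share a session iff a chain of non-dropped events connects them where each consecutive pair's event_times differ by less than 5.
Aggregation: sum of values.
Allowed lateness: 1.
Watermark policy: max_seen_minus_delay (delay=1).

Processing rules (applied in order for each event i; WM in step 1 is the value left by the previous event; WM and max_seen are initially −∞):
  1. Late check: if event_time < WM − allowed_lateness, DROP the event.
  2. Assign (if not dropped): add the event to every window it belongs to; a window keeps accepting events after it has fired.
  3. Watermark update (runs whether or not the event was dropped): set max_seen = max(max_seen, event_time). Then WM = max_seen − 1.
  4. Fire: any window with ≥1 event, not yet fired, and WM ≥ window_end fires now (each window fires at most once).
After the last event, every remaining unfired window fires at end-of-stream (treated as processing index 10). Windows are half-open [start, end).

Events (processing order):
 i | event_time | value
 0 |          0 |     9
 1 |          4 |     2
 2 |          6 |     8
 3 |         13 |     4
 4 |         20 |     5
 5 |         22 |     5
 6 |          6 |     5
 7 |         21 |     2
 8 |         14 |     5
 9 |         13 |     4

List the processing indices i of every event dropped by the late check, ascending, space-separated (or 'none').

6 8 9

i=0 t=0 v=9: → [0,5); WM=-1
i=1 t=4 v=2: → [0,9); WM=3
i=2 t=6 v=8: → [0,11); WM=5
i=3 t=13 v=4: → [13,18); WM=12
i=4 t=20 v=5: → [20,25); WM=19
i=5 t=22 v=5: → [20,27); WM=21
i=6 t=6 v=5: DROP (t<21-1); WM=21
i=7 t=21 v=2: → [20,27); WM=21
i=8 t=14 v=5: DROP (t<21-1); WM=21
i=9 t=13 v=4: DROP (t<21-1); WM=21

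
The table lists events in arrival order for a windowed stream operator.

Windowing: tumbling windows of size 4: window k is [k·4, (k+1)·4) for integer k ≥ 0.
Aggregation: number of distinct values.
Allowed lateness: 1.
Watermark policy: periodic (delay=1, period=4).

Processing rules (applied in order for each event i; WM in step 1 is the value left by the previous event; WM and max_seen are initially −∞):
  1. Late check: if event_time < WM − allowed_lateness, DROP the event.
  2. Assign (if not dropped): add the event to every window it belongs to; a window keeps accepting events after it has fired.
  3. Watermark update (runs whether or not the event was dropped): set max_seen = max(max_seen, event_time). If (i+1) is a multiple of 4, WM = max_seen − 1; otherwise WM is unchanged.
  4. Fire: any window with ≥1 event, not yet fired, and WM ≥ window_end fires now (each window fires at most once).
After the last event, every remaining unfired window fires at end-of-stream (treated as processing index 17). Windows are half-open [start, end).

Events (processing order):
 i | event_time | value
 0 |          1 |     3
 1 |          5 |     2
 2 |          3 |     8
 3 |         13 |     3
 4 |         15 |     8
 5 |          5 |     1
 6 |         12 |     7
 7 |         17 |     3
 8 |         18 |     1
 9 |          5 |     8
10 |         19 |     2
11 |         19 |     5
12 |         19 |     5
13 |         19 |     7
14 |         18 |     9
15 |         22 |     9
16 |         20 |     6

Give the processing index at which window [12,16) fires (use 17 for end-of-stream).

i=0 t=1 v=3: → [0,4); WM=−∞
i=1 t=5 v=2: → [4,8); WM=−∞
i=2 t=3 v=8: → [0,4); WM=−∞
i=3 t=13 v=3: → [12,16); WM=12; [0,4) fires=2 [4,8) fires=1
i=4 t=15 v=8: → [12,16); WM=12
i=5 t=5 v=1: DROP (t<12-1); WM=12
i=6 t=12 v=7: → [12,16); WM=12
i=7 t=17 v=3: → [16,20); WM=16; [12,16) fires=3
i=8 t=18 v=1: → [16,20); WM=16
i=9 t=5 v=8: DROP (t<16-1); WM=16
i=10 t=19 v=2: → [16,20); WM=16
i=11 t=19 v=5: → [16,20); WM=18
i=12 t=19 v=5: → [16,20); WM=18
i=13 t=19 v=7: → [16,20); WM=18
i=14 t=18 v=9: → [16,20); WM=18
i=15 t=22 v=9: → [20,24); WM=21; [16,20) fires=6
i=16 t=20 v=6: → [20,24); WM=21

7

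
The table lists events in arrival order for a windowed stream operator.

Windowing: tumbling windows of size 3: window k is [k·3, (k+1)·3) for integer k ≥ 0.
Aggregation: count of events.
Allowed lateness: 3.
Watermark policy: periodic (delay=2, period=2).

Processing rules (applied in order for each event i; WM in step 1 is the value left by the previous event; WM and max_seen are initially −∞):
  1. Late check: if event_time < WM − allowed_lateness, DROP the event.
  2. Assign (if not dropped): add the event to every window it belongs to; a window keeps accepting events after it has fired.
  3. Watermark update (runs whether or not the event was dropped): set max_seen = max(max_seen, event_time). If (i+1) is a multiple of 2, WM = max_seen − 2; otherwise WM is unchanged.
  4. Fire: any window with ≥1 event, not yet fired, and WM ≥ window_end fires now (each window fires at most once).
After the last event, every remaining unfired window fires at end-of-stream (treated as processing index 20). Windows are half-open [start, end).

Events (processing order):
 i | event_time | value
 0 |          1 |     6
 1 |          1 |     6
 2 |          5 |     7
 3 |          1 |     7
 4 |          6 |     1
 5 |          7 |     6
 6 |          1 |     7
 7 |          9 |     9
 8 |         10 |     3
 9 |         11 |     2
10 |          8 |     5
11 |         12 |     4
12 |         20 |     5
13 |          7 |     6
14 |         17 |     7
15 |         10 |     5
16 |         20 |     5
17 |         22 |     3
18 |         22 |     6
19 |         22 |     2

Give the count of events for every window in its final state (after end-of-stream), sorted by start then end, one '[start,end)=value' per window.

[0,3)=3 [3,6)=1 [6,9)=4 [9,12)=3 [12,15)=1 [15,18)=1 [18,21)=2 [21,24)=3

i=0 t=1 v=6: → [0,3); WM=−∞
i=1 t=1 v=6: → [0,3); WM=-1
i=2 t=5 v=7: → [3,6); WM=-1
i=3 t=1 v=7: → [0,3); WM=3; [0,3) fires=3
i=4 t=6 v=1: → [6,9); WM=3
i=5 t=7 v=6: → [6,9); WM=5
i=6 t=1 v=7: DROP (t<5-3); WM=5
i=7 t=9 v=9: → [9,12); WM=7; [3,6) fires=1
i=8 t=10 v=3: → [9,12); WM=7
i=9 t=11 v=2: → [9,12); WM=9; [6,9) fires=2
i=10 t=8 v=5: → [6,9); WM=9
i=11 t=12 v=4: → [12,15); WM=10
i=12 t=20 v=5: → [18,21); WM=10
i=13 t=7 v=6: → [6,9); WM=18; [9,12) fires=3 [12,15) fires=1
i=14 t=17 v=7: → [15,18); WM=18; [15,18) fires=1
i=15 t=10 v=5: DROP (t<18-3); WM=18
i=16 t=20 v=5: → [18,21); WM=18
i=17 t=22 v=3: → [21,24); WM=20
i=18 t=22 v=6: → [21,24); WM=20
i=19 t=22 v=2: → [21,24); WM=20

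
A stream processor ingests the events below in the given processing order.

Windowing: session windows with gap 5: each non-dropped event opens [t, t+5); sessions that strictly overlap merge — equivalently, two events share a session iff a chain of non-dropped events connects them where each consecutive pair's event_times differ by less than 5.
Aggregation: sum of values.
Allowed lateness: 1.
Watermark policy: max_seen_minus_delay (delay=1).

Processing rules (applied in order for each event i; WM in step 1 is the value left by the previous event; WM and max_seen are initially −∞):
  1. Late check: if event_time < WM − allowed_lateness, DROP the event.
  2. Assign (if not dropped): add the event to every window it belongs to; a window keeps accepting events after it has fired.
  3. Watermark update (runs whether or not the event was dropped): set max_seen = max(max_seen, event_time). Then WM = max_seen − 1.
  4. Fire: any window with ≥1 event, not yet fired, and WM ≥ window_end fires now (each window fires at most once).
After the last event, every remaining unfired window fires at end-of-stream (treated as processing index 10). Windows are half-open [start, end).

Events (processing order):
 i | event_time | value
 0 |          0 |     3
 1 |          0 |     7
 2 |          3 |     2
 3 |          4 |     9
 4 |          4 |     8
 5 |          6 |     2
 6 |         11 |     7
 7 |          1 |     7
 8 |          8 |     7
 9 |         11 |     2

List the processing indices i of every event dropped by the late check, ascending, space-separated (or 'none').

7 8

i=0 t=0 v=3: → [0,5); WM=-1
i=1 t=0 v=7: → [0,5); WM=-1
i=2 t=3 v=2: → [0,8); WM=2
i=3 t=4 v=9: → [0,9); WM=3
i=4 t=4 v=8: → [0,9); WM=3
i=5 t=6 v=2: → [0,11); WM=5
i=6 t=11 v=7: → [11,16); WM=10
i=7 t=1 v=7: DROP (t<10-1); WM=10
i=8 t=8 v=7: DROP (t<10-1); WM=10
i=9 t=11 v=2: → [11,16); WM=10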